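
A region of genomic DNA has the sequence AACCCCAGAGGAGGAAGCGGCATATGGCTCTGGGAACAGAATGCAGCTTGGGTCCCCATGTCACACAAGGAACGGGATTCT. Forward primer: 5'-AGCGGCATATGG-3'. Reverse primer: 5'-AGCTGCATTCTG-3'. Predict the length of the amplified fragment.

33 bp

Scanning the template, AGCGGCATATGG occurs at positions 16–27; this primer anneals to the bottom strand there with its 3' end pointing downstream.
Taking the reverse complement of AGCTGCATTCTG gives CAGAATGCAGCT, found at positions 37–48 on the template; the primer anneals here to the top strand with its 3' end pointing upstream.
Product length = (reverse-primer end) − (forward-primer start) + 1 = 48 − 16 + 1 = 33 bp.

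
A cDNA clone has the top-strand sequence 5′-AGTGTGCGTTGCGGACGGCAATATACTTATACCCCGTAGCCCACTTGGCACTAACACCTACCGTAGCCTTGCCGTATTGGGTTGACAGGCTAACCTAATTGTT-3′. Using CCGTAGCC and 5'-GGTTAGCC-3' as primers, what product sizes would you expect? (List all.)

The forward primer CCGTAGCC matches the top strand at positions 34–41, 61–68.
The reverse primer's reverse complement is GGCTAACC, matching at positions 88–95.
Each forward site pairs with the reverse site to give a product ending at position 95: sizes 62, 35 bp.

62 bp, 35 bp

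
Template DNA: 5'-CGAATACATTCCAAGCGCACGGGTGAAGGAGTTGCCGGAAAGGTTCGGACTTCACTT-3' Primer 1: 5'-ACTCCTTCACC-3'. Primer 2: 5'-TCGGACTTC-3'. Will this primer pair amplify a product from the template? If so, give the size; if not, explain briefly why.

No product — the primers' 3' ends point away from each other.

Primer 1 (ACTCCTTCACC) has reverse complement GGTGAAGGAGT, which matches the top strand at positions 22–32; primer 1 anneals to the top strand there with its 3' end pointing upstream toward position 22.
Primer 2 (TCGGACTTC) matches the top strand directly at positions 45–53; it anneals to the bottom strand with its 3' end pointing downstream toward position 53.
The 3' ends diverge (primer 1 extends toward position 1, primer 2 toward position 57), so the primers never converge on a shared product.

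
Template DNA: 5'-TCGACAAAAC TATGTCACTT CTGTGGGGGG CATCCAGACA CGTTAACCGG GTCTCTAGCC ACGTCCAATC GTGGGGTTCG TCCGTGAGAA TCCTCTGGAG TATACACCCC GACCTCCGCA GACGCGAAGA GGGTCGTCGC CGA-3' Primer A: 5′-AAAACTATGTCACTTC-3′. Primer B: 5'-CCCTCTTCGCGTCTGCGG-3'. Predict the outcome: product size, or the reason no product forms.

Primer A (AAAACTATGTCACTTC) matches the top strand at positions 6–21; it acts as a forward primer.
Primer B's reverse complement is CCGCAGACGCGAAGAGGG, matching the top strand at positions 116–133; it acts as a reverse primer.
The 3' ends face each other across positions 6–133, giving a 128 bp product.

Yes — a 128 bp product.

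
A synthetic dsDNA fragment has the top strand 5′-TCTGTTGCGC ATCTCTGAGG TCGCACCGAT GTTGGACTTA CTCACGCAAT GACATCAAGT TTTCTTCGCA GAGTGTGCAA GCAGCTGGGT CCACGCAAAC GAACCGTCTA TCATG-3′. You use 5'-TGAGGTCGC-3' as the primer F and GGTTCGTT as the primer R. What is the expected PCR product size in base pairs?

Forward primer TGAGGTCGC is found on the top strand at positions 16–24.
Reverse complement of the reverse primer: AACGAACC. This occurs on the top strand at positions 98–105.
Amplicon spans positions 16–105: 90 bp.

90 bp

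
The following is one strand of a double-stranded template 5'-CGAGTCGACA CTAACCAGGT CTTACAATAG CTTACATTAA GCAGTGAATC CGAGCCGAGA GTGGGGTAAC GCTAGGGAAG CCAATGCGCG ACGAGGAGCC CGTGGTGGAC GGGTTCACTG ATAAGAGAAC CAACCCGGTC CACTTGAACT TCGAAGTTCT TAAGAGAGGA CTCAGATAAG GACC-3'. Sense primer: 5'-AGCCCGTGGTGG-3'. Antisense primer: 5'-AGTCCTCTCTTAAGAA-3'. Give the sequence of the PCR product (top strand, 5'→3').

Scanning the template, AGCCCGTGGTGG occurs at positions 97–108; this primer anneals to the bottom strand there with its 3' end pointing downstream.
Taking the reverse complement of AGTCCTCTCTTAAGAA gives TTCTTAAGAGAGGACT, found at positions 157–172 on the template; the primer anneals here to the top strand with its 3' end pointing upstream.
The product is the template from position 97 through 172 (76 bp).

5'-AGCCCGTGGTGGACGGGTTCACTGATAAGAGAACCAACCCGGTCCACTTGAACTTCGAAGTTCTTAAGAGAGGACT-3'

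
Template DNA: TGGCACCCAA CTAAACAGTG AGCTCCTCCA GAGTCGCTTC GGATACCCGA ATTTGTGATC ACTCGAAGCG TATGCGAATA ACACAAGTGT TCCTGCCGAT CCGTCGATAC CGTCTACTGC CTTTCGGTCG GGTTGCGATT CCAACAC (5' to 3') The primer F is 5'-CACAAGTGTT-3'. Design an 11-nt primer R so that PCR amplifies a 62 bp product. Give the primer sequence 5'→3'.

5'-TGGAATCGCAA-3'

The forward primer binds at positions 82–91, so a 62 bp product ends at position 82 + 62 − 1 = 143.
The reverse primer anneals to the top strand over positions 133–143, i.e. to TTGCGATTCCA.
Its sequence written 5'→3' is the reverse complement: TGGAATCGCAA.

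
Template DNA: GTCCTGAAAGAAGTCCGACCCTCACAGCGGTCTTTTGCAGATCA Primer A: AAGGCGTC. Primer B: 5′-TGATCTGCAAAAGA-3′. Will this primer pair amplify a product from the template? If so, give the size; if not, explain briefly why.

Primer A (AAGGCGTC) does not match the top strand, and its reverse complement GACGCCTT does not match either.
With no annealing site for primer A, no amplification occurs.

No product — primer A has no binding site in the template.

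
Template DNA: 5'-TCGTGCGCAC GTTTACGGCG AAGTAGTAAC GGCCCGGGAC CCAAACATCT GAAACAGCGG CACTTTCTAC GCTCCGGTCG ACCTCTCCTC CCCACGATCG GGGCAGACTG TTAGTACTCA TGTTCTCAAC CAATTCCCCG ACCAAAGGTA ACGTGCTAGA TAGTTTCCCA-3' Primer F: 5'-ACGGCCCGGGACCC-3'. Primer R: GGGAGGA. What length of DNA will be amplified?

Forward primer ACGGCCCGGGACCC is found on the top strand at positions 29–42.
The reverse primer's reverse complement is TCCTCCC, which matches the template at positions 86–92.
The product runs from position 29 to position 92, so its length is 92 − 29 + 1 = 64 bp.

64 bp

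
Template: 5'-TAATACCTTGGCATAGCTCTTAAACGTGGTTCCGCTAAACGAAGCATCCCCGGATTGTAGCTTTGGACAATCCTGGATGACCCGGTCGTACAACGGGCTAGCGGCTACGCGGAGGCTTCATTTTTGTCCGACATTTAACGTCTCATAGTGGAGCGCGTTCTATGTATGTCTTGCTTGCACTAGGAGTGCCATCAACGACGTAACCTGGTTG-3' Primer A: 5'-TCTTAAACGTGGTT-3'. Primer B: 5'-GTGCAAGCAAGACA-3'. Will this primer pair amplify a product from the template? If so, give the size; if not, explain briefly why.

Primer A (TCTTAAACGTGGTT) matches the top strand at positions 18–31; it acts as a forward primer.
Primer B's reverse complement is TGTCTTGCTTGCAC, matching the top strand at positions 167–180; it acts as a reverse primer.
The 3' ends face each other across positions 18–180, giving a 163 bp product.

Yes — a 163 bp product.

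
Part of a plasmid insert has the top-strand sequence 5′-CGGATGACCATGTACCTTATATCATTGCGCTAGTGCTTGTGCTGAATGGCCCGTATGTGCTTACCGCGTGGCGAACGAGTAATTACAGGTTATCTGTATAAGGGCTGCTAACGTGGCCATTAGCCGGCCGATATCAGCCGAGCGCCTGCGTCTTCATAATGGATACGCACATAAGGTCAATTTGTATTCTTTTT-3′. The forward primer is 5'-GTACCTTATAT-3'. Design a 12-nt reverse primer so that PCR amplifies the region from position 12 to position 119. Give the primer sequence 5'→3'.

5'-TGGCCACGTTAG-3'

The product's 3' end on the top strand is position 119.
The reverse primer anneals to the top strand over positions 108–119, i.e. to CTAACGTGGCCA.
Its sequence written 5'→3' is the reverse complement: TGGCCACGTTAG.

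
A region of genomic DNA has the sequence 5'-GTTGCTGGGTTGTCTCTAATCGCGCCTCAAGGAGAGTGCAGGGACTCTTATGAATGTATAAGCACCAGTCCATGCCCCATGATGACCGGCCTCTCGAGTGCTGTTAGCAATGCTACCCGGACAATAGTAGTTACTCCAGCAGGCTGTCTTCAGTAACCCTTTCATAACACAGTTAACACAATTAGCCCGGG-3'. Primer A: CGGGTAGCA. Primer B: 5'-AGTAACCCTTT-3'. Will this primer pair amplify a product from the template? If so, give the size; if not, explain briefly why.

Primer A (CGGGTAGCA) has reverse complement TGCTACCCG, which matches the top strand at positions 111–119; primer A anneals to the top strand there with its 3' end pointing upstream toward position 111.
Primer B (AGTAACCCTTT) matches the top strand directly at positions 152–162; it anneals to the bottom strand with its 3' end pointing downstream toward position 162.
The 3' ends diverge (primer A extends toward position 1, primer B toward position 191), so the primers never converge on a shared product.

No product — the primers' 3' ends point away from each other.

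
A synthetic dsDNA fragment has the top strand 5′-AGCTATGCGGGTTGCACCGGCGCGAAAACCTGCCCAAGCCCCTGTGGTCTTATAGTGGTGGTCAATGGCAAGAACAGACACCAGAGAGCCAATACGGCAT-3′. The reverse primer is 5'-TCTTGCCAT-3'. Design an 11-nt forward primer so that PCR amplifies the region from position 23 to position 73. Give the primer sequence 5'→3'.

The reverse primer's reverse complement ATGGCAAGA matches the template at positions 65–73; the product starts at position 23.
The forward primer is identical to the top strand over positions 23–33: CGAAAACCTGC.

5'-CGAAAACCTGC-3'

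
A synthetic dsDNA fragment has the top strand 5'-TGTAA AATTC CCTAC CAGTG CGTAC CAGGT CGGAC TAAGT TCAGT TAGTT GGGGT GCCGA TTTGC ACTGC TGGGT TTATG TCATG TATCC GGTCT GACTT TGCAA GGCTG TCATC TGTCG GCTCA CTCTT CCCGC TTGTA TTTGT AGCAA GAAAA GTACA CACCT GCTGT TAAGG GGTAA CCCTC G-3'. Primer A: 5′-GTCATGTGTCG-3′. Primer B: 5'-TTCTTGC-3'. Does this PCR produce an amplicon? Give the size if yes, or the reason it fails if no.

No product — primer A has no binding site in the template.

Primer A (GTCATGTGTCG) does not match the top strand, and its reverse complement CGACACATGAC does not match either.
With no annealing site for primer A, no amplification occurs.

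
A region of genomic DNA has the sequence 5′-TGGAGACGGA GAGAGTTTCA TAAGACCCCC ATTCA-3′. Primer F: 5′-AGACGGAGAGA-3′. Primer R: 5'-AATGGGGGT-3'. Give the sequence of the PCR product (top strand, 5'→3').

5'-AGACGGAGAGAGTTTCATAAGACCCCCATT-3'

Scanning the template, AGACGGAGAGA occurs at positions 4–14; this primer anneals to the bottom strand there with its 3' end pointing downstream.
Reverse complement of the reverse primer: ACCCCCATT. This occurs on the top strand at positions 25–33.
The product is the template from position 4 through 33 (30 bp).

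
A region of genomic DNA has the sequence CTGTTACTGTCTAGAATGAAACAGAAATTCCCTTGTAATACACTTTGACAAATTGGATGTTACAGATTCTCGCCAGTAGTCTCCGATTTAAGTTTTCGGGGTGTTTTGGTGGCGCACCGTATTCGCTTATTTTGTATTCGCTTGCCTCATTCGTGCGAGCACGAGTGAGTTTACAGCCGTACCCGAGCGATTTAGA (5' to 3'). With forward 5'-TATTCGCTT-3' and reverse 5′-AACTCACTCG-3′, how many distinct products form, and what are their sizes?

The forward primer TATTCGCTT matches the top strand at positions 120–128, 135–143.
The reverse primer's reverse complement is CGAGTGAGTT, matching at positions 162–171.
Each forward site pairs with the reverse site to give a product ending at position 171: sizes 52, 37 bp.

Two products: 52 bp, 37 bp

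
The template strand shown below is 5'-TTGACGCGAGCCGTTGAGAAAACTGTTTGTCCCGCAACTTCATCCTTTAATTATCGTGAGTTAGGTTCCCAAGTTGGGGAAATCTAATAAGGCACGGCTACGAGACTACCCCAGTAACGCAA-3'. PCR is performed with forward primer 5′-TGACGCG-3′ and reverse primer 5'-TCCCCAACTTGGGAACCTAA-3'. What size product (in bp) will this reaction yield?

Scanning the template, TGACGCG occurs at positions 2–8; this primer anneals to the bottom strand there with its 3' end pointing downstream.
Taking the reverse complement of TCCCCAACTTGGGAACCTAA gives TTAGGTTCCCAAGTTGGGGA, found at positions 61–80 on the template; the primer anneals here to the top strand with its 3' end pointing upstream.
Product length = (reverse-primer end) − (forward-primer start) + 1 = 80 − 2 + 1 = 79 bp.

79 bp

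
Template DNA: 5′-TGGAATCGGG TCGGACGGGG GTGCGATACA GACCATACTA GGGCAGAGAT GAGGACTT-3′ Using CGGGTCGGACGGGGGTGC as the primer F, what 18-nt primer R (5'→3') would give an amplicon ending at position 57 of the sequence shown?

5'-AGTCCTCATCTCTGCCCT-3'

The forward primer binds at positions 7–24; the product's 3' end on the top strand is position 57.
The reverse primer anneals to the top strand over positions 40–57, i.e. to AGGGCAGAGATGAGGACT.
Its sequence written 5'→3' is the reverse complement: AGTCCTCATCTCTGCCCT.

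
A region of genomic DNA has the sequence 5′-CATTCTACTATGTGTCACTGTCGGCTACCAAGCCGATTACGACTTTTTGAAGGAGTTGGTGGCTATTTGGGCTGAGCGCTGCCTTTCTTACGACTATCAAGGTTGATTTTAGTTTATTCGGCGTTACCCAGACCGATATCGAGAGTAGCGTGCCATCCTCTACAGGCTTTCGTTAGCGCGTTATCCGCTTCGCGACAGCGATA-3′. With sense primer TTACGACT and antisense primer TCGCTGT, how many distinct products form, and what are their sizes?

The forward primer TTACGACT matches the top strand at positions 37–44, 88–95.
The reverse primer's reverse complement is ACAGCGA, matching at positions 195–201.
Each forward site pairs with the reverse site to give a product ending at position 201: sizes 165, 114 bp.

Two products: 165 bp, 114 bp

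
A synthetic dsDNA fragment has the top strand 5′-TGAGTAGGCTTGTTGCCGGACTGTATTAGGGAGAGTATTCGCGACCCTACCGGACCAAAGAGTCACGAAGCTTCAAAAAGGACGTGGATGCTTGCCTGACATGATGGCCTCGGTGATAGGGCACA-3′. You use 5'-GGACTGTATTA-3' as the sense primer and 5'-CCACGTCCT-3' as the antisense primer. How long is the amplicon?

70 bp

Forward primer GGACTGTATTA is found on the top strand at positions 18–28.
The reverse primer's reverse complement is AGGACGTGG, which matches the template at positions 79–87.
Product length = (reverse-primer end) − (forward-primer start) + 1 = 87 − 18 + 1 = 70 bp.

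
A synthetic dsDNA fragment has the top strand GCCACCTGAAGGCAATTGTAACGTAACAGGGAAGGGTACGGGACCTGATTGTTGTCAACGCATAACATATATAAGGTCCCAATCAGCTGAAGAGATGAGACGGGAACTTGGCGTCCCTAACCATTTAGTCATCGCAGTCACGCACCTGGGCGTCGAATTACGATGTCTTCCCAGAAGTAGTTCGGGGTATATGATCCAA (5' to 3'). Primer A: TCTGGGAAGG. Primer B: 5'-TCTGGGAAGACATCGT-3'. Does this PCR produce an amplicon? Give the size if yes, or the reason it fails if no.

No product — primer A has no binding site in the template.

Primer A (TCTGGGAAGG) does not match the top strand, and its reverse complement CCTTCCCAGA does not match either.
With no annealing site for primer A, no amplification occurs.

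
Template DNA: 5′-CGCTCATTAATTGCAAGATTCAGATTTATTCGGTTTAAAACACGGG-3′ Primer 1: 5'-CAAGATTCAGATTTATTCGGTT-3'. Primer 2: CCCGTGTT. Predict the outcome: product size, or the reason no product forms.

Yes — a 33 bp product.

Primer 1 (CAAGATTCAGATTTATTCGGTT) matches the top strand at positions 14–35; it acts as a forward primer.
Primer 2's reverse complement is AACACGGG, matching the top strand at positions 39–46; it acts as a reverse primer.
The 3' ends face each other across positions 14–46, giving a 33 bp product.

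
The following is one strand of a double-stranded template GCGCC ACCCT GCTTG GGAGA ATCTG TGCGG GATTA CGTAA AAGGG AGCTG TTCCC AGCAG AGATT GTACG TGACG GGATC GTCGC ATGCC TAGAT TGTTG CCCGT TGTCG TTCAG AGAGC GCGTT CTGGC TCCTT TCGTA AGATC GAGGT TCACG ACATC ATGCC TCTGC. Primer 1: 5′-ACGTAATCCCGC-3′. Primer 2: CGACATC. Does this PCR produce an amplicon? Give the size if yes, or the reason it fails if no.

No product — the primers' 3' ends point away from each other.

Primer 1 (ACGTAATCCCGC) has reverse complement GCGGGATTACGT, which matches the top strand at positions 27–38; primer 1 anneals to the top strand there with its 3' end pointing upstream toward position 27.
Primer 2 (CGACATC) matches the top strand directly at positions 154–160; it anneals to the bottom strand with its 3' end pointing downstream toward position 160.
The 3' ends diverge (primer 1 extends toward position 1, primer 2 toward position 170), so the primers never converge on a shared product.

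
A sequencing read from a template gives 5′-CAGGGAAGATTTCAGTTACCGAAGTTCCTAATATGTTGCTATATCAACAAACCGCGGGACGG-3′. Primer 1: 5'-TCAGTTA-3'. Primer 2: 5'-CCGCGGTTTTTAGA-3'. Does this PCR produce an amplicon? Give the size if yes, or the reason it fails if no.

Primer 2 (CCGCGGTTTTTAGA) does not match the top strand, and its reverse complement TCTAAAAACCGCGG does not match either.
With no annealing site for primer 2, no amplification occurs.

No product — primer 2 has no binding site in the template.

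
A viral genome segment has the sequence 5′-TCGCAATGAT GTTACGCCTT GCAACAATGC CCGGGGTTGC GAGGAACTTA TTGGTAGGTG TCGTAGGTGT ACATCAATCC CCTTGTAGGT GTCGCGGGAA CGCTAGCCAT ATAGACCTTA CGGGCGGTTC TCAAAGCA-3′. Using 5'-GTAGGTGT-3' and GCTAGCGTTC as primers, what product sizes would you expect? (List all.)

54 bp, 45 bp, 23 bp

The forward primer GTAGGTGT matches the top strand at positions 54–61, 63–70, 85–92.
The reverse primer's reverse complement is GAACGCTAGC, matching at positions 98–107.
Each forward site pairs with the reverse site to give a product ending at position 107: sizes 54, 45, 23 bp.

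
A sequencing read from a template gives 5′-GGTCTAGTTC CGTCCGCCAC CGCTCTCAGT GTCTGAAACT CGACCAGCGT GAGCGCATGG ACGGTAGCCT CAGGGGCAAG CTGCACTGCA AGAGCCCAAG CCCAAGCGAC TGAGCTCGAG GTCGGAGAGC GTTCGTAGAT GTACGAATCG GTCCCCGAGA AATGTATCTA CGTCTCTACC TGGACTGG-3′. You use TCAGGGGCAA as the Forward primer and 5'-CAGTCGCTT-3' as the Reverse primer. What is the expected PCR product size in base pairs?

43 bp

The forward primer matches the template at positions 70–79.
Reverse complement of the reverse primer: AAGCGACTG. This occurs on the top strand at positions 104–112.
Amplicon spans positions 70–112: 43 bp.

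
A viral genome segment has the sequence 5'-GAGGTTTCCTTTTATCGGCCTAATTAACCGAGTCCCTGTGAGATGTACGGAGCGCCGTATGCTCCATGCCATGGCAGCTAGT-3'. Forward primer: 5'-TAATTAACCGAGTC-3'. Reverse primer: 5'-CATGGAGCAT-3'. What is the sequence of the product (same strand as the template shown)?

5'-TAATTAACCGAGTCCCTGTGAGATGTACGGAGCGCCGTATGCTCCATG-3'

Forward primer TAATTAACCGAGTC is found on the top strand at positions 21–34.
Reverse complement of the reverse primer: ATGCTCCATG. This occurs on the top strand at positions 59–68.
The product is the template from position 21 through 68 (48 bp).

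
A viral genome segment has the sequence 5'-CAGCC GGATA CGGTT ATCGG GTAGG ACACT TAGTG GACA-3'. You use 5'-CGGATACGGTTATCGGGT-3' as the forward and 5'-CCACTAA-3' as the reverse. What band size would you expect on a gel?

32 bp

The forward primer matches the template at positions 5–22.
The reverse primer's reverse complement is TTAGTGG, which matches the template at positions 30–36.
Product length = (reverse-primer end) − (forward-primer start) + 1 = 36 − 5 + 1 = 32 bp.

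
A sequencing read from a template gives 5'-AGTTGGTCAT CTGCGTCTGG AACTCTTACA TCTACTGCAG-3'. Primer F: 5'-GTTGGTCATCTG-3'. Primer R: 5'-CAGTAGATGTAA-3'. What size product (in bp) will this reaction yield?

The forward primer matches the template at positions 2–13.
The reverse primer's reverse complement is TTACATCTACTG, which matches the template at positions 26–37.
The product runs from position 2 to position 37, so its length is 37 − 2 + 1 = 36 bp.

36 bp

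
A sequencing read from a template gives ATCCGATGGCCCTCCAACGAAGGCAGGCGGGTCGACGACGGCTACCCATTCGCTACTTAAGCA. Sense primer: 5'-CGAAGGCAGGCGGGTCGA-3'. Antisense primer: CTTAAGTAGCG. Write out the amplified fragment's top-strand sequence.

5'-CGAAGGCAGGCGGGTCGACGACGGCTACCCATTCGCTACTTAAG-3'

Scanning the template, CGAAGGCAGGCGGGTCGA occurs at positions 18–35; this primer anneals to the bottom strand there with its 3' end pointing downstream.
Taking the reverse complement of CTTAAGTAGCG gives CGCTACTTAAG, found at positions 51–61 on the template; the primer anneals here to the top strand with its 3' end pointing upstream.
The product is the template from position 18 through 61 (44 bp).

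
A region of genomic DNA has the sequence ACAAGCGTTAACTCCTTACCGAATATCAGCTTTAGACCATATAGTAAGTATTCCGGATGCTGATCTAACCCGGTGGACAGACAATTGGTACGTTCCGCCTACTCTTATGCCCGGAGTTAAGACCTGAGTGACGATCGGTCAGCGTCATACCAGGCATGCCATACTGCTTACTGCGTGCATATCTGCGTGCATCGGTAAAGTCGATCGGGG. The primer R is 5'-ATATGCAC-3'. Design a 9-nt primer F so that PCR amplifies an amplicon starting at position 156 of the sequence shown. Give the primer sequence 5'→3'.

5'-ATGCCATAC-3'

The reverse primer's reverse complement GTGCATAT matches the template at positions 175–182; the product starts at position 156.
The forward primer is identical to the top strand over positions 156–164: ATGCCATAC.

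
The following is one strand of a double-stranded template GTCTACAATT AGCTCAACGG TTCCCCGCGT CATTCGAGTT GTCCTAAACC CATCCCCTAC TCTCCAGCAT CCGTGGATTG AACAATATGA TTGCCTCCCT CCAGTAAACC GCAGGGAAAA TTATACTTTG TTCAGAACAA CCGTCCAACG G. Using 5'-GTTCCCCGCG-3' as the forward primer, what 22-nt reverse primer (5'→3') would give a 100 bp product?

5'-TTTCCCTGCGGTTTACTGGAGG-3'

The forward primer binds at positions 20–29, so a 100 bp product ends at position 20 + 100 − 1 = 119.
The reverse primer anneals to the top strand over positions 98–119, i.e. to CCTCCAGTAAACCGCAGGGAAA.
Its sequence written 5'→3' is the reverse complement: TTTCCCTGCGGTTTACTGGAGG.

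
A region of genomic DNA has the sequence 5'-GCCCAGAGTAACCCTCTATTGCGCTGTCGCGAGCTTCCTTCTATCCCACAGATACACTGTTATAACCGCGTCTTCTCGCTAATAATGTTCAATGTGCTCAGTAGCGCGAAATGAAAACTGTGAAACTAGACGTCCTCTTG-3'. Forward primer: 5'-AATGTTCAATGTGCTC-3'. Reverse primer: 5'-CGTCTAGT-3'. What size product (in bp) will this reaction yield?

49 bp

Scanning the template, AATGTTCAATGTGCTC occurs at positions 84–99; this primer anneals to the bottom strand there with its 3' end pointing downstream.
The reverse primer's reverse complement is ACTAGACG, which matches the template at positions 125–132.
Amplicon spans positions 84–132: 49 bp.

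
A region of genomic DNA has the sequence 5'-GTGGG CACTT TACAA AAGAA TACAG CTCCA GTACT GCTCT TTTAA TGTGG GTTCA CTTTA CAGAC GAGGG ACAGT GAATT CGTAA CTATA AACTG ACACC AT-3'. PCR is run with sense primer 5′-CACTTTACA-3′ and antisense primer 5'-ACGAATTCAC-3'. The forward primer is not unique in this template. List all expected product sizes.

The forward primer CACTTTACA matches the top strand at positions 6–14, 54–62.
The reverse primer's reverse complement is GTGAATTCGT, matching at positions 74–83.
Each forward site pairs with the reverse site to give a product ending at position 83: sizes 78, 30 bp.

78 bp, 30 bp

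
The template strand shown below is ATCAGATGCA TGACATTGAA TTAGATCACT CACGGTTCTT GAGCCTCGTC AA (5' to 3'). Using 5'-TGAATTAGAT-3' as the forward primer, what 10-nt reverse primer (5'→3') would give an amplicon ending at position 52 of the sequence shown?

The forward primer binds at positions 17–26; the product's 3' end on the top strand is position 52.
The reverse primer anneals to the top strand over positions 43–52, i.e. to GCCTCGTCAA.
Its sequence written 5'→3' is the reverse complement: TTGACGAGGC.

5'-TTGACGAGGC-3'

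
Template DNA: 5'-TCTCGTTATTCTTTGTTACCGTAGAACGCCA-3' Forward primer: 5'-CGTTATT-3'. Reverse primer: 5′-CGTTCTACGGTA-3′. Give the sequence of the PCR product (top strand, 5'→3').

5'-CGTTATTCTTTGTTACCGTAGAACG-3'

Forward primer CGTTATT is found on the top strand at positions 4–10.
Reverse complement of the reverse primer: TACCGTAGAACG. This occurs on the top strand at positions 17–28.
The product is the template from position 4 through 28 (25 bp).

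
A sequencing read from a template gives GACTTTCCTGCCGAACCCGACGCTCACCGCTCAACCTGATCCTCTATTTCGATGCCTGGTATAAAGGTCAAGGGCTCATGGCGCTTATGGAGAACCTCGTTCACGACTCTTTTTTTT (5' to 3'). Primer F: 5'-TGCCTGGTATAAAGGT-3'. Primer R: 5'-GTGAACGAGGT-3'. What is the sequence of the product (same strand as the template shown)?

5'-TGCCTGGTATAAAGGTCAAGGGCTCATGGCGCTTATGGAGAACCTCGTTCAC-3'

Forward primer TGCCTGGTATAAAGGT is found on the top strand at positions 53–68.
The reverse primer's reverse complement is ACCTCGTTCAC, which matches the template at positions 94–104.
The product is the template from position 53 through 104 (52 bp).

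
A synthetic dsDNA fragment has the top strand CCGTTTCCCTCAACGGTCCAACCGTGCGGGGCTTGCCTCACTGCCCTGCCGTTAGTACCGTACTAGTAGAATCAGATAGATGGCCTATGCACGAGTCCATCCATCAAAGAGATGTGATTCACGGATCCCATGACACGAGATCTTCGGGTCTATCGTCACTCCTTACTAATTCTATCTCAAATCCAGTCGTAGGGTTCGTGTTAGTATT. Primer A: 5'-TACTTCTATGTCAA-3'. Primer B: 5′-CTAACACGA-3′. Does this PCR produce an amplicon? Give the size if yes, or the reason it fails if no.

Primer A (TACTTCTATGTCAA) does not match the top strand, and its reverse complement TTGACATAGAAGTA does not match either.
With no annealing site for primer A, no amplification occurs.

No product — primer A has no binding site in the template.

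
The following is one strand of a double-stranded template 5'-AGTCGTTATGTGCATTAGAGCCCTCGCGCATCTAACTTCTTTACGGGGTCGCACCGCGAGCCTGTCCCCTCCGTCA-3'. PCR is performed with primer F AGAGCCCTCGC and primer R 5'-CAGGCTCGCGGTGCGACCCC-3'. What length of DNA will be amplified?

48 bp

Scanning the template, AGAGCCCTCGC occurs at positions 17–27; this primer anneals to the bottom strand there with its 3' end pointing downstream.
Taking the reverse complement of CAGGCTCGCGGTGCGACCCC gives GGGGTCGCACCGCGAGCCTG, found at positions 45–64 on the template; the primer anneals here to the top strand with its 3' end pointing upstream.
Amplicon spans positions 17–64: 48 bp.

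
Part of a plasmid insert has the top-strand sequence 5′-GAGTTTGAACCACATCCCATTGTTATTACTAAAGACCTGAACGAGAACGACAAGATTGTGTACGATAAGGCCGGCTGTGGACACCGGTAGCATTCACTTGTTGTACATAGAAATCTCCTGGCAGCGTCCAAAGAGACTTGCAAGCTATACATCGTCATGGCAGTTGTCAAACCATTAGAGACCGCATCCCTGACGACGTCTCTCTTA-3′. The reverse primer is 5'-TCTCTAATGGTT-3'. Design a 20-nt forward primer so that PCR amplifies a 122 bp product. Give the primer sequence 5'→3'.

5'-GTACGATAAGGCCGGCTGTG-3'

The reverse primer's reverse complement AACCATTAGAGA matches the template at positions 170–181, so the product ends at position 181.
A 122 bp product then starts at position 181 − 122 + 1 = 60.
The forward primer is identical to the top strand there: GTACGATAAGGCCGGCTGTG.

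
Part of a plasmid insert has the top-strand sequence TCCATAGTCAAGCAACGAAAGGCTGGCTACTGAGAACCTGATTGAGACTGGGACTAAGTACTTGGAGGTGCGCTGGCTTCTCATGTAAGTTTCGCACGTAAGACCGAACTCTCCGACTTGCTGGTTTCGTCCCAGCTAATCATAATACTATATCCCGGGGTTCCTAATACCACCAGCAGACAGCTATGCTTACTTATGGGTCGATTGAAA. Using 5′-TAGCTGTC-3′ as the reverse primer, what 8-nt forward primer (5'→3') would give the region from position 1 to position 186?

5'-TCCATAGT-3'

The reverse primer's reverse complement GACAGCTA matches the template at positions 179–186; the product starts at position 1.
The forward primer is identical to the top strand over positions 1–8: TCCATAGT.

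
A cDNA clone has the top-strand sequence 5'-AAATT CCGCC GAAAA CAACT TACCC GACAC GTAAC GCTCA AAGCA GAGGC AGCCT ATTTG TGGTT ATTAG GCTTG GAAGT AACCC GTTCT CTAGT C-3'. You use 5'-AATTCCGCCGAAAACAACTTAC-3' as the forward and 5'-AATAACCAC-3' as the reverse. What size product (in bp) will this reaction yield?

Scanning the template, AATTCCGCCGAAAACAACTTAC occurs at positions 2–23; this primer anneals to the bottom strand there with its 3' end pointing downstream.
Taking the reverse complement of AATAACCAC gives GTGGTTATT, found at positions 60–68 on the template; the primer anneals here to the top strand with its 3' end pointing upstream.
The product runs from position 2 to position 68, so its length is 68 − 2 + 1 = 67 bp.

67 bp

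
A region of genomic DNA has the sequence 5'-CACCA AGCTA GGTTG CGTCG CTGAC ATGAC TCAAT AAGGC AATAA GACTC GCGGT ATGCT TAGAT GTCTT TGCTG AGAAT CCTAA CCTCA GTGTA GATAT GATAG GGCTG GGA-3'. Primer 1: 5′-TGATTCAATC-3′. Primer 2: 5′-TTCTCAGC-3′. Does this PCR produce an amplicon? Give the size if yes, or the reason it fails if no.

No product — primer 1 has no binding site in the template.

Primer 1 (TGATTCAATC) does not match the top strand, and its reverse complement GATTGAATCA does not match either.
With no annealing site for primer 1, no amplification occurs.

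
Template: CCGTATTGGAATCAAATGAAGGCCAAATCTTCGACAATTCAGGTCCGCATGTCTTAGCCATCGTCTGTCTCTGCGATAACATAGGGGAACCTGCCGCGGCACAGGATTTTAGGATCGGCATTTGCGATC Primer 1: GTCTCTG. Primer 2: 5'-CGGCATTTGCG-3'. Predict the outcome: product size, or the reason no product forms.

No product — both primers anneal to the same strand and extend in the same direction.

Primer 1 (GTCTCTG) matches the top strand at positions 67–73 (3' end points downstream).
Primer 2 (CGGCATTTGCG) also matches the top strand directly, at positions 116–126 — its reverse complement CGCAAATGCCG is not present.
Both primers anneal to the bottom strand with 3' ends pointing the same way, so neither can prime synthesis back toward the other.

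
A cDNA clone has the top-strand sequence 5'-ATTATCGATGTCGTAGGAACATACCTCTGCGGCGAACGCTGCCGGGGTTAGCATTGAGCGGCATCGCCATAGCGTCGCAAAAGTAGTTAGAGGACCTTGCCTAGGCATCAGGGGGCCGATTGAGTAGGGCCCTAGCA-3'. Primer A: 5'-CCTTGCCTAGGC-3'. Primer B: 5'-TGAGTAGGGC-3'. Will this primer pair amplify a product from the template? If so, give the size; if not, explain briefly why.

Primer A (CCTTGCCTAGGC) matches the top strand at positions 95–106 (3' end points downstream).
Primer B (TGAGTAGGGC) also matches the top strand directly, at positions 121–130 — its reverse complement GCCCTACTCA is not present.
Both primers anneal to the bottom strand with 3' ends pointing the same way, so neither can prime synthesis back toward the other.

No product — both primers anneal to the same strand and extend in the same direction.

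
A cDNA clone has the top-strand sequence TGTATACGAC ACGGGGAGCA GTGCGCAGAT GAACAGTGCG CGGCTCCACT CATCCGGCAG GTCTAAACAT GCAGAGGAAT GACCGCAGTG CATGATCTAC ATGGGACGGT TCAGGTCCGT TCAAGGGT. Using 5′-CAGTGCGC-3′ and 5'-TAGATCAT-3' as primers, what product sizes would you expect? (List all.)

The forward primer CAGTGCGC matches the top strand at positions 19–26, 34–41.
The reverse primer's reverse complement is ATGATCTA, matching at positions 92–99.
Each forward site pairs with the reverse site to give a product ending at position 99: sizes 81, 66 bp.

81 bp, 66 bp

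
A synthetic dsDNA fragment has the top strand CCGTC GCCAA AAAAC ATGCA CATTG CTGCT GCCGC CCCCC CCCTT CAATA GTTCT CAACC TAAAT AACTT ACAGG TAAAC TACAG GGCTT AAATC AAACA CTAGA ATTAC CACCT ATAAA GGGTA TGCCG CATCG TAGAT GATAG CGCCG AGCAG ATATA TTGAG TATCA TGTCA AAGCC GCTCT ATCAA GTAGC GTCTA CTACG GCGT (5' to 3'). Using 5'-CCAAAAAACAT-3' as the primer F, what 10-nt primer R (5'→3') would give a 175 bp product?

The forward primer binds at positions 7–17, so a 175 bp product ends at position 7 + 175 − 1 = 181.
The reverse primer anneals to the top strand over positions 172–181, i.e. to GTCAAAGCCG.
Its sequence written 5'→3' is the reverse complement: CGGCTTTGAC.

5'-CGGCTTTGAC-3'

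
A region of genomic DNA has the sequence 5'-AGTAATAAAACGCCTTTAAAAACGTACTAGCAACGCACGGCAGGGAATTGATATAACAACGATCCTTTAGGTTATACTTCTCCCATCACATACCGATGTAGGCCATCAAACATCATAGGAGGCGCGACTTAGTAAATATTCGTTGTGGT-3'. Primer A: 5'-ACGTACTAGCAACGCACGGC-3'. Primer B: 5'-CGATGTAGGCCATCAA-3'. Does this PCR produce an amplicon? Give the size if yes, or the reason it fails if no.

No product — both primers anneal to the same strand and extend in the same direction.

Primer A (ACGTACTAGCAACGCACGGC) matches the top strand at positions 22–41 (3' end points downstream).
Primer B (CGATGTAGGCCATCAA) also matches the top strand directly, at positions 94–109 — its reverse complement TTGATGGCCTACATCG is not present.
Both primers anneal to the bottom strand with 3' ends pointing the same way, so neither can prime synthesis back toward the other.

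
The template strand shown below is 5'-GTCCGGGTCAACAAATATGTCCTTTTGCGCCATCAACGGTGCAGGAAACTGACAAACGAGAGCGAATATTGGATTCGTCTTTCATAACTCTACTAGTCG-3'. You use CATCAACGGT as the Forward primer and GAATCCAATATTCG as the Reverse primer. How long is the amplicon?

Forward primer CATCAACGGT is found on the top strand at positions 31–40.
Taking the reverse complement of GAATCCAATATTCG gives CGAATATTGGATTC, found at positions 63–76 on the template; the primer anneals here to the top strand with its 3' end pointing upstream.
The product runs from position 31 to position 76, so its length is 76 − 31 + 1 = 46 bp.

46 bp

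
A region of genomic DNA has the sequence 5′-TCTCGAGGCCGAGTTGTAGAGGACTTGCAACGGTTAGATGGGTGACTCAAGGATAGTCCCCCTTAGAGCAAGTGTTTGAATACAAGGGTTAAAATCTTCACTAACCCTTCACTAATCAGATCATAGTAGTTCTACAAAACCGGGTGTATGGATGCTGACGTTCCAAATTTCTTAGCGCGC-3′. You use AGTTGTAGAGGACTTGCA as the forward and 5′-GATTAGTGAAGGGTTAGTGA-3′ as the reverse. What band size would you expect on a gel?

The forward primer matches the template at positions 12–29.
Reverse complement of the reverse primer: TCACTAACCCTTCACTAATC. This occurs on the top strand at positions 98–117.
Product length = (reverse-primer end) − (forward-primer start) + 1 = 117 − 12 + 1 = 106 bp.

106 bp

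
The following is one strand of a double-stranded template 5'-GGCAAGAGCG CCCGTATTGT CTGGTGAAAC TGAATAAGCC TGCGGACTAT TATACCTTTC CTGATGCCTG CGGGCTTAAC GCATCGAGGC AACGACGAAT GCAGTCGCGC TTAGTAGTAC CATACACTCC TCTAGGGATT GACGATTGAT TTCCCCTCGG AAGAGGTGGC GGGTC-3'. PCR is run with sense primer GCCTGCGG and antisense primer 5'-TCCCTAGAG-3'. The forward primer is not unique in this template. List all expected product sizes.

101 bp, 73 bp

The forward primer GCCTGCGG matches the top strand at positions 38–45, 66–73.
The reverse primer's reverse complement is CTCTAGGGA, matching at positions 130–138.
Each forward site pairs with the reverse site to give a product ending at position 138: sizes 101, 73 bp.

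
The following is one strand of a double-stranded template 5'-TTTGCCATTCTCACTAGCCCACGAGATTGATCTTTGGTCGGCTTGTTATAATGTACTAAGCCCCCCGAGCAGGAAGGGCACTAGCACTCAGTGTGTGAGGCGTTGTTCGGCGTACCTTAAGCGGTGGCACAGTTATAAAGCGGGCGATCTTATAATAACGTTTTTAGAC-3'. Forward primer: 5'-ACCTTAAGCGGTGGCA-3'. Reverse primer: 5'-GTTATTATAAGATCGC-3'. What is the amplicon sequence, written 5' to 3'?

5'-ACCTTAAGCGGTGGCACAGTTATAAAGCGGGCGATCTTATAATAAC-3'

The forward primer matches the template at positions 114–129.
Reverse complement of the reverse primer: GCGATCTTATAATAAC. This occurs on the top strand at positions 144–159.
The product is the template from position 114 through 159 (46 bp).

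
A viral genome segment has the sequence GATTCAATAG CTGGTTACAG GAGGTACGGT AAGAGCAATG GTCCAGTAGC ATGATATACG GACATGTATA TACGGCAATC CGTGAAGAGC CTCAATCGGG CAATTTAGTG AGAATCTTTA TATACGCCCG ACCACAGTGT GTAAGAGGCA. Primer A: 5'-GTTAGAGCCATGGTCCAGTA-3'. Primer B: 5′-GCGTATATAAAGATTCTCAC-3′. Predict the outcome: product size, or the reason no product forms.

Primer A (GTTAGAGCCATGGTCCAGTA) does not match the top strand, and its reverse complement TACTGGACCATGGCTCTAAC does not match either.
With no annealing site for primer A, no amplification occurs.

No product — primer A has no binding site in the template.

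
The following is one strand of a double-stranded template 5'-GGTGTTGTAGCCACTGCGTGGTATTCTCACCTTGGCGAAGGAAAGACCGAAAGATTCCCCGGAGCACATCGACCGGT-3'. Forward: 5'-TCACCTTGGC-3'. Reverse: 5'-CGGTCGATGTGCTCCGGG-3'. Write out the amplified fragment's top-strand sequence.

Forward primer TCACCTTGGC is found on the top strand at positions 27–36.
Taking the reverse complement of CGGTCGATGTGCTCCGGG gives CCCGGAGCACATCGACCG, found at positions 58–75 on the template; the primer anneals here to the top strand with its 3' end pointing upstream.
The product is the template from position 27 through 75 (49 bp).

5'-TCACCTTGGCGAAGGAAAGACCGAAAGATTCCCCGGAGCACATCGACCG-3'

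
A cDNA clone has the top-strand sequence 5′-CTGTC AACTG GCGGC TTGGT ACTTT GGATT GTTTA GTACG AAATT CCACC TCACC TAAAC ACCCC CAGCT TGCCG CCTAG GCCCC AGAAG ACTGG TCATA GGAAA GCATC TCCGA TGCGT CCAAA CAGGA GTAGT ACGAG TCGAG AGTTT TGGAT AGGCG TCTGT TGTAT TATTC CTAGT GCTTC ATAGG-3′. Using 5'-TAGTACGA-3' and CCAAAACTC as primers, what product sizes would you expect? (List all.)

The forward primer TAGTACGA matches the top strand at positions 34–41, 132–139.
The reverse primer's reverse complement is GAGTTTTGG, matching at positions 145–153.
Each forward site pairs with the reverse site to give a product ending at position 153: sizes 120, 22 bp.

120 bp, 22 bp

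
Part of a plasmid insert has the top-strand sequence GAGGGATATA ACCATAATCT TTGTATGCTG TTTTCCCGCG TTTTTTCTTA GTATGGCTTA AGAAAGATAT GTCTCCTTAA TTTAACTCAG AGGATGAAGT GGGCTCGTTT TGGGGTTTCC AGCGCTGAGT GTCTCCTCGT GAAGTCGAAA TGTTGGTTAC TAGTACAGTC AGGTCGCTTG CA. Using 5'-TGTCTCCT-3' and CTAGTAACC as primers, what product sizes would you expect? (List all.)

The forward primer TGTCTCCT matches the top strand at positions 70–77, 130–137.
The reverse primer's reverse complement is GGTTACTAG, matching at positions 155–163.
Each forward site pairs with the reverse site to give a product ending at position 163: sizes 94, 34 bp.

94 bp, 34 bp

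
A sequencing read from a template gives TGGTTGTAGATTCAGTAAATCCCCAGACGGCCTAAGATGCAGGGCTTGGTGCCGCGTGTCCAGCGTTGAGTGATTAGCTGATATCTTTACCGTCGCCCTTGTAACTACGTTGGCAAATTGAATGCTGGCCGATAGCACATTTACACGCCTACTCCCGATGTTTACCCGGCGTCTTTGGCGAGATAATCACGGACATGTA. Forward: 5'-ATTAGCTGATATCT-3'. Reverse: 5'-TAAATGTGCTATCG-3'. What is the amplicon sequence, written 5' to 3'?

The forward primer matches the template at positions 73–86.
Taking the reverse complement of TAAATGTGCTATCG gives CGATAGCACATTTA, found at positions 130–143 on the template; the primer anneals here to the top strand with its 3' end pointing upstream.
The product is the template from position 73 through 143 (71 bp).

5'-ATTAGCTGATATCTTTACCGTCGCCCTTGTAACTACGTTGGCAAATTGAATGCTGGCCGATAGCACATTTA-3'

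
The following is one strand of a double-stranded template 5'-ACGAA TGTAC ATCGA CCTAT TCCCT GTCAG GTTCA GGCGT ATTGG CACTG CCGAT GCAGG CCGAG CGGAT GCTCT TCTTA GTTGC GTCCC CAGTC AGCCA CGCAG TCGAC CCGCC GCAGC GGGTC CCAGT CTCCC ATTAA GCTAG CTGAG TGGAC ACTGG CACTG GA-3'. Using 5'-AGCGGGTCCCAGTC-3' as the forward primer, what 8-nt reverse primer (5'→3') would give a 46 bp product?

5'-GTGCCAGT-3'

The forward primer binds at positions 118–131, so a 46 bp product ends at position 118 + 46 − 1 = 163.
The reverse primer anneals to the top strand over positions 156–163, i.e. to ACTGGCAC.
Its sequence written 5'→3' is the reverse complement: GTGCCAGT.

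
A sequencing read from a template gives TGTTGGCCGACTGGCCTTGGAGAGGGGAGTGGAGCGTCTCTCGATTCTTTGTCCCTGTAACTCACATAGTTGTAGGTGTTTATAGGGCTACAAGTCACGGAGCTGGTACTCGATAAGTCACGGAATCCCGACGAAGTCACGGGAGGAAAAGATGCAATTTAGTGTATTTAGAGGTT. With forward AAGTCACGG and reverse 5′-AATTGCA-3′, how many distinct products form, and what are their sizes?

Three products: 68 bp, 45 bp, 26 bp

The forward primer AAGTCACGG matches the top strand at positions 92–100, 115–123, 134–142.
The reverse primer's reverse complement is TGCAATT, matching at positions 153–159.
Each forward site pairs with the reverse site to give a product ending at position 159: sizes 68, 45, 26 bp.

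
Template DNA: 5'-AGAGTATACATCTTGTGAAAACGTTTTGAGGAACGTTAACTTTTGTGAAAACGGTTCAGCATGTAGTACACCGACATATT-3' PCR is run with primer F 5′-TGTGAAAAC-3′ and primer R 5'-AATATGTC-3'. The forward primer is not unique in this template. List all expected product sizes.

The forward primer TGTGAAAAC matches the top strand at positions 14–22, 44–52.
The reverse primer's reverse complement is GACATATT, matching at positions 73–80.
Each forward site pairs with the reverse site to give a product ending at position 80: sizes 67, 37 bp.

67 bp, 37 bp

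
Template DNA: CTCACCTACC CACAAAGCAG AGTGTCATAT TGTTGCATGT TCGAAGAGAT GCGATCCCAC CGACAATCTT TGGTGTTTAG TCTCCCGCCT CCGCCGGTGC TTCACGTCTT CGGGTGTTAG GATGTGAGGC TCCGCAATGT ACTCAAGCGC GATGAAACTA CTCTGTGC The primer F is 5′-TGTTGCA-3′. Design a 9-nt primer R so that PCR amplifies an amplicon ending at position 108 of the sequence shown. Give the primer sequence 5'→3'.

The forward primer binds at positions 31–37; the product's 3' end on the top strand is position 108.
The reverse primer anneals to the top strand over positions 100–108, i.e. to CTTCACGTC.
Its sequence written 5'→3' is the reverse complement: GACGTGAAG.

5'-GACGTGAAG-3'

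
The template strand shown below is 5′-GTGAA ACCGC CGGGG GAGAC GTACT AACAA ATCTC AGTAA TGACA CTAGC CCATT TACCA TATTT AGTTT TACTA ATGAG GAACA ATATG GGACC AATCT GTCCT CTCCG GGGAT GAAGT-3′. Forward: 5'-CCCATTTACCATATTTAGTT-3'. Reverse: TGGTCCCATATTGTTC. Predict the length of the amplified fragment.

Forward primer CCCATTTACCATATTTAGTT is found on the top strand at positions 50–69.
The reverse primer's reverse complement is GAACAATATGGGACCA, which matches the template at positions 81–96.
Amplicon spans positions 50–96: 47 bp.

47 bp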